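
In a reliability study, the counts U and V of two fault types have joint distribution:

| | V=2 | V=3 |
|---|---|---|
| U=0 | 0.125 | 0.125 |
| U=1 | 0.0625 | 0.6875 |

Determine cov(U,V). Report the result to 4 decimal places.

E[U] = 0.75,  E[V] = 2.8125
E[UV] = 2.1875
cov(U,V) = E[UV] − E[U]E[V] = 2.1875 − (0.75)(2.8125) = 0.078125

0.0781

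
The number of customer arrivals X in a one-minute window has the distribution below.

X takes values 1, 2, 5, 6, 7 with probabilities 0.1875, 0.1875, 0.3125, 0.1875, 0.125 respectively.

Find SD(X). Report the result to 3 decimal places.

2.147

E[X] = (1)(0.1875) + (2)(0.1875) + (5)(0.3125) + (6)(0.1875) + (7)(0.125) = 4.125
E[X²] = (1)²(0.1875) + (2)²(0.1875) + (5)²(0.3125) + (6)²(0.1875) + (7)²(0.125) = 21.625
Var(X) = E[X²] − (E[X])² = 21.625 − (4.125)² = 4.609375
SD(X) = √4.609375 ≈ 2.147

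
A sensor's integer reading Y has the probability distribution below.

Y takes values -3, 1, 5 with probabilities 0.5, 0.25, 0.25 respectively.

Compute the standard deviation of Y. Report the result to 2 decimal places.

E[Y] = (-3)(0.5) + (1)(0.25) + (5)(0.25) = 0
E[Y²] = (-3)²(0.5) + (1)²(0.25) + (5)²(0.25) = 11
V(Y) = E[Y²] − (E[Y])² = 11 − (0)² = 11
σ(Y) = √11 ≈ 3.32

3.32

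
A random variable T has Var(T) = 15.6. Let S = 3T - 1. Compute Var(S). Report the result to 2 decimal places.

140.40

Var(3T - 1) = (3)²·Var(T) = 9·15.6 = 140.4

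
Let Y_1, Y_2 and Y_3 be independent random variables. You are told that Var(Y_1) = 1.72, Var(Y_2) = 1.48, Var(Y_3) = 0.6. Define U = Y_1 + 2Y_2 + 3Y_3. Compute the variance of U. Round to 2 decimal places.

By independence, Var(U) = (1)²Var(Y_1) + (2)²Var(Y_2) + (3)²Var(Y_3)
= (1)²·1.72 + (2)²·1.48 + (3)²·0.6 = 13.04

13.04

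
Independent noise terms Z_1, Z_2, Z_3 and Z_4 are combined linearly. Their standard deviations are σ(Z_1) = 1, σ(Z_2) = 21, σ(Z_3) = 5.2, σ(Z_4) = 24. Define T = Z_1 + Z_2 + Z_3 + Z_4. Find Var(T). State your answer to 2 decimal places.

Var(Z_1) = 1, Var(Z_2) = 441, Var(Z_3) = 27.04, Var(Z_4) = 576
By independence, Var(T) = (1)²Var(Z_1) + (1)²Var(Z_2) + (1)²Var(Z_3) + (1)²Var(Z_4)
= (1)²·1 + (1)²·441 + (1)²·27.04 + (1)²·576 = 1045.04

1045.04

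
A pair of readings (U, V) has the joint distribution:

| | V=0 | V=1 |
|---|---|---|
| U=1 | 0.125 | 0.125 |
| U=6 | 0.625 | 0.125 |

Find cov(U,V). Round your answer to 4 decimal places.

-0.3125

E[U] = 4.75,  E[V] = 0.25
E[UV] = 0.875
cov(U,V) = E[UV] − E[U]E[V] = 0.875 − (4.75)(0.25) = -0.3125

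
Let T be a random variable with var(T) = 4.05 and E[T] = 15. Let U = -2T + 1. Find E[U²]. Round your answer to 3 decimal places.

E[-2T + 1] = -2·15 + 1 = -29
var(-2T + 1) = (-2)²·4.05 = 16.2
E[U²] = var(U) + (E[U])² = 16.2 + (-29)² = 857.2

857.200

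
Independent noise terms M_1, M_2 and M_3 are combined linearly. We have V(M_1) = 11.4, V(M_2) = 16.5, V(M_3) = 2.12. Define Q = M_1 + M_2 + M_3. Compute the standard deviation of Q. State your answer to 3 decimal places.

By independence, V(Q) = (1)²V(M_1) + (1)²V(M_2) + (1)²V(M_3)
= (1)²·11.4 + (1)²·16.5 + (1)²·2.12 = 30.02
SD(Q) = √30.02 ≈ 5.479

5.479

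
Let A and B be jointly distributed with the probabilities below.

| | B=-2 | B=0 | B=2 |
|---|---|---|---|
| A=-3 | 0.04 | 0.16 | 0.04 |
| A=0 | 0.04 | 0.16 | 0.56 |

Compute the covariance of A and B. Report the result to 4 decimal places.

0.7488

E[A] = -0.72,  E[B] = 1.04
E[AB] = 0
Cov(A,B) = E[AB] − E[A]E[B] = 0 − (-0.72)(1.04) = 0.7488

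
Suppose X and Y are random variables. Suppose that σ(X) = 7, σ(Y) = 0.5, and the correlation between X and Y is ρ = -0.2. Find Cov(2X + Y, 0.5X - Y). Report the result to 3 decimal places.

V(X) = (7)² = 49;  V(Y) = (0.5)² = 0.25
Cov(X,Y) = ρ·σ(X)·σ(Y) = -0.2·7·0.5 = -0.7
Cov(2X + Y, 0.5X - Y) = (2)(0.5)V(X) + (1)(-1)V(Y) + [(2)(-1) + (1)(0.5)]Cov(X,Y)
= 1·49 + -1·0.25 + -1.5·-0.7 = 49.8

49.800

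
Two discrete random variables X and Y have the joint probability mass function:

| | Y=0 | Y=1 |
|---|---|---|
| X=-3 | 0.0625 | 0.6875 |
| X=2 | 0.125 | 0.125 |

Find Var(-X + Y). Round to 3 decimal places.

E[X] = -1.75,  E[Y] = 0.8125,  E[XY] = -1.8125
Var(X) = 7.75 − (-1.75)² = 4.6875;  Var(Y) = 0.8125 − (0.8125)² = 0.15234375
Cov(X,Y) = -1.8125 − (-1.75)(0.8125) = -0.390625
Var(-X + Y) = (-1)²·4.6875 + (1)²·0.15234375 + 2·(-1)·(1)·-0.390625 = 5.62109375

5.621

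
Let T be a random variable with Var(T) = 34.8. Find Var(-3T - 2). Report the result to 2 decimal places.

313.20

Var(-3T - 2) = (-3)²·Var(T) = 9·34.8 = 313.2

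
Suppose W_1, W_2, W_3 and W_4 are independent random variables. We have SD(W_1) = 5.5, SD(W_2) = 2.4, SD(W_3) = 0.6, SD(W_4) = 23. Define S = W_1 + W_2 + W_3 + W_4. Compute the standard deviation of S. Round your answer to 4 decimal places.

Var(W_1) = 30.25, Var(W_2) = 5.76, Var(W_3) = 0.36, Var(W_4) = 529
By independence, Var(S) = (1)²Var(W_1) + (1)²Var(W_2) + (1)²Var(W_3) + (1)²Var(W_4)
= (1)²·30.25 + (1)²·5.76 + (1)²·0.36 + (1)²·529 = 565.37
SD(S) = √565.37 ≈ 23.7775

23.7775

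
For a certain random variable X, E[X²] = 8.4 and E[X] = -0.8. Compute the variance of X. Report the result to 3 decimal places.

V(X) = 8.4 − (-0.8)² = 7.76

7.760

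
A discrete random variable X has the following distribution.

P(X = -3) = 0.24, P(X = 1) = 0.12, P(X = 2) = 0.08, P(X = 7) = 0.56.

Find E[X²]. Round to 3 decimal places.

E[X²] = (-3)²(0.24) + (1)²(0.12) + (2)²(0.08) + (7)²(0.56) = 30.04

30.040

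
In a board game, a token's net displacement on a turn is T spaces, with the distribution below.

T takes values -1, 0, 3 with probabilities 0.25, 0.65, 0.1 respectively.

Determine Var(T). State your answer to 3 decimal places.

1.148

E[T] = (-1)(0.25) + (0)(0.65) + (3)(0.1) = 0.05
E[T²] = (-1)²(0.25) + (0)²(0.65) + (3)²(0.1) = 1.15
Var(T) = E[T²] − (E[T])² = 1.15 − (0.05)² = 1.1475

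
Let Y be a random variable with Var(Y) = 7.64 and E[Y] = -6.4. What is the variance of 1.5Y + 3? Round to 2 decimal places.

Var(1.5Y + 3) = (1.5)²·Var(Y) = 2.25·7.64 = 17.19

17.19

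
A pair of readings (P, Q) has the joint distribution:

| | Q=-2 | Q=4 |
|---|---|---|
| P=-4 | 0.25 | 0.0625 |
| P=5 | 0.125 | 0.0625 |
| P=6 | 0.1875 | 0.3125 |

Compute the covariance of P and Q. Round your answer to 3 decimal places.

4.570

E[P] = 2.6875,  E[Q] = 0.625
E[PQ] = 6.25
cov(P,Q) = E[PQ] − E[P]E[Q] = 6.25 − (2.6875)(0.625) = 4.5703125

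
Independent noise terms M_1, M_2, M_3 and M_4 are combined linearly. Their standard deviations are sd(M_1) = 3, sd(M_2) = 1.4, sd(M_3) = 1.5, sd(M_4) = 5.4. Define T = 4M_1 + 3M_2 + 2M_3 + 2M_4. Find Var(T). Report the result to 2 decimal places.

287.28

Var(M_1) = 9, Var(M_2) = 1.96, Var(M_3) = 2.25, Var(M_4) = 29.16
By independence, Var(T) = (4)²Var(M_1) + (3)²Var(M_2) + (2)²Var(M_3) + (2)²Var(M_4)
= (4)²·9 + (3)²·1.96 + (2)²·2.25 + (2)²·29.16 = 287.28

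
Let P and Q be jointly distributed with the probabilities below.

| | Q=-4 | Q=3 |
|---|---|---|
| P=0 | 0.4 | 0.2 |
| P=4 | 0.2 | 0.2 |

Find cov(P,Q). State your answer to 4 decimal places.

1.1200

E[P] = 1.6,  E[Q] = -1.2
E[PQ] = -0.8
cov(P,Q) = E[PQ] − E[P]E[Q] = -0.8 − (1.6)(-1.2) = 1.12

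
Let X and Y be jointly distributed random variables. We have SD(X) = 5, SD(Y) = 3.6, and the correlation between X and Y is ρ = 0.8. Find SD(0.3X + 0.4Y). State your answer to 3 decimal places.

V(X) = (5)² = 25;  V(Y) = (3.6)² = 12.96
Cov(X,Y) = ρ·SD(X)·SD(Y) = 0.8·5·3.6 = 14.4
V(0.3X + 0.4Y) = (0.3)²·V(X) + (0.4)²·V(Y) + 2·(0.3)·(0.4)·Cov(X,Y)
= 0.09·25 + 0.16·12.96 + 0.24·14.4 = 7.7796
SD(0.3X + 0.4Y) = √7.7796 ≈ 2.789

2.789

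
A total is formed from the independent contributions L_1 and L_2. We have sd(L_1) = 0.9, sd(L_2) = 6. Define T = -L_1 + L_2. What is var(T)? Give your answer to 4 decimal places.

var(L_1) = 0.81, var(L_2) = 36
By independence, var(T) = (-1)²var(L_1) + (1)²var(L_2)
= (-1)²·0.81 + (1)²·36 = 36.81

36.8100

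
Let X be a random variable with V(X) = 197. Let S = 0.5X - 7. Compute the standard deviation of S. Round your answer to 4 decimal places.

V(0.5X - 7) = (0.5)²·197 = 49.25
σ(S) = √49.25 ≈ 7.0178

7.0178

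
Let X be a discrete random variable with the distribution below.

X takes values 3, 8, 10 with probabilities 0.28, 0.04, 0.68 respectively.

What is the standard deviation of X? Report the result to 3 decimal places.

E[X] = (3)(0.28) + (8)(0.04) + (10)(0.68) = 7.96
E[X²] = (3)²(0.28) + (8)²(0.04) + (10)²(0.68) = 73.08
Var(X) = E[X²] − (E[X])² = 73.08 − (7.96)² = 9.7184
sd(X) = √9.7184 ≈ 3.117

3.117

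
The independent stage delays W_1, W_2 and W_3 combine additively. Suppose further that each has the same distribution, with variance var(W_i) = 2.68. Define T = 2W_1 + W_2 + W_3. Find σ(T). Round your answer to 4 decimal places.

4.0100

By independence, var(T) = (2)²var(W_1) + (1)²var(W_2) + (1)²var(W_3)
= (2)²·2.68 + (1)²·2.68 + (1)²·2.68 = 16.08
σ(T) = √16.08 ≈ 4.0100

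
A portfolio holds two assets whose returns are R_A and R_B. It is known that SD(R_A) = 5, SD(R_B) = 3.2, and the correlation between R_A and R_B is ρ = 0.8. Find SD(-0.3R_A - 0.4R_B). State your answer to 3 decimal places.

2.638

Var(R_A) = (5)² = 25;  Var(R_B) = (3.2)² = 10.24
cov(R_A,R_B) = ρ·SD(R_A)·SD(R_B) = 0.8·5·3.2 = 12.8
Var(-0.3R_A - 0.4R_B) = (-0.3)²·Var(R_A) + (-0.4)²·Var(R_B) + 2·(-0.3)·(-0.4)·cov(R_A,R_B)
= 0.09·25 + 0.16·10.24 + 0.24·12.8 = 6.9604
SD(-0.3R_A - 0.4R_B) = √6.9604 ≈ 2.638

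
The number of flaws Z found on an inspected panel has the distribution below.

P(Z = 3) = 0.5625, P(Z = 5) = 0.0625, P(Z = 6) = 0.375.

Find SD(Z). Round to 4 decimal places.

E[Z] = (3)(0.5625) + (5)(0.0625) + (6)(0.375) = 4.25
E[Z²] = (3)²(0.5625) + (5)²(0.0625) + (6)²(0.375) = 20.125
Var(Z) = E[Z²] − (E[Z])² = 20.125 − (4.25)² = 2.0625
SD(Z) = √2.0625 ≈ 1.4361

1.4361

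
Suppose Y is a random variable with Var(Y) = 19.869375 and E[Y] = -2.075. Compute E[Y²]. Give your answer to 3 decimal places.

24.175

E[Y²] = Var(Y) + (E[Y])² = 19.869375 + (-2.075)² = 24.175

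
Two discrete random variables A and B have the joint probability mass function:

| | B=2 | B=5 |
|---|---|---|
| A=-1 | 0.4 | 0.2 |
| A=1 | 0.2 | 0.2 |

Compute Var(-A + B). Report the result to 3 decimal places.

2.640

E[A] = -0.2,  E[B] = 3.2,  E[AB] = -0.4
Var(A) = 1 − (-0.2)² = 0.96;  Var(B) = 12.4 − (3.2)² = 2.16
Cov(A,B) = -0.4 − (-0.2)(3.2) = 0.24
Var(-A + B) = (-1)²·0.96 + (1)²·2.16 + 2·(-1)·(1)·0.24 = 2.64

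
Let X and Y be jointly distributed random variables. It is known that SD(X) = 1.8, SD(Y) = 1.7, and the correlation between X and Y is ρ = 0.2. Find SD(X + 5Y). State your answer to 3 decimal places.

Var(X) = (1.8)² = 3.24;  Var(Y) = (1.7)² = 2.89
cov(X,Y) = ρ·SD(X)·SD(Y) = 0.2·1.8·1.7 = 0.612
Var(X + 5Y) = (1)²·Var(X) + (5)²·Var(Y) + 2·(1)·(5)·cov(X,Y)
= 1·3.24 + 25·2.89 + 10·0.612 = 81.61
SD(X + 5Y) = √81.61 ≈ 9.034

9.034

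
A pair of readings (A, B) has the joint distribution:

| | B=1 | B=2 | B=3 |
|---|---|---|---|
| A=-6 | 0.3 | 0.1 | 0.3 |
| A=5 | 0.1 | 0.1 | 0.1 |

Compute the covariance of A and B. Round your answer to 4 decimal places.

0.0000

E[A] = -2.7,  E[B] = 2
E[AB] = -5.4
cov(A,B) = E[AB] − E[A]E[B] = -5.4 − (-2.7)(2) = 0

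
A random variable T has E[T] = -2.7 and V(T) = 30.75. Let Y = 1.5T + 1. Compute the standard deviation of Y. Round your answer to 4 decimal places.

8.3179

V(1.5T + 1) = (1.5)²·30.75 = 69.1875
SD(Y) = √69.1875 ≈ 8.3179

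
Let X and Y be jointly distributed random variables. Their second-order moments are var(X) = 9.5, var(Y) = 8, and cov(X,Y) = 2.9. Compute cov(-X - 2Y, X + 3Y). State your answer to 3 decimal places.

cov(-X - 2Y, X + 3Y) = (-1)(1)var(X) + (-2)(3)var(Y) + [(-1)(3) + (-2)(1)]cov(X,Y)
= -1·9.5 + -6·8 + -5·2.9 = -72

-72.000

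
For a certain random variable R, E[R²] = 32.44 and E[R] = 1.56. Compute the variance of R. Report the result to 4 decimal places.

30.0064

Var(R) = 32.44 − (1.56)² = 30.0064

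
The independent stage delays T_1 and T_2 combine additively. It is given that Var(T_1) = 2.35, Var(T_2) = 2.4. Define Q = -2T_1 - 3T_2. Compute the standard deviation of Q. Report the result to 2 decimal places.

5.57

By independence, Var(Q) = (-2)²Var(T_1) + (-3)²Var(T_2)
= (-2)²·2.35 + (-3)²·2.4 = 31
σ(Q) = √31 ≈ 5.57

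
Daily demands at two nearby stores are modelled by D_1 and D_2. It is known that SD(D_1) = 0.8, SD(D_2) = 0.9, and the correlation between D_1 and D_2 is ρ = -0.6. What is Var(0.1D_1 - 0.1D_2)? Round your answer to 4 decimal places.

0.0231

Var(D_1) = (0.8)² = 0.64;  Var(D_2) = (0.9)² = 0.81
Cov(D_1,D_2) = ρ·SD(D_1)·SD(D_2) = -0.6·0.8·0.9 = -0.432
Var(0.1D_1 - 0.1D_2) = (0.1)²·Var(D_1) + (-0.1)²·Var(D_2) + 2·(0.1)·(-0.1)·Cov(D_1,D_2)
= 0.01·0.64 + 0.01·0.81 + -0.02·-0.432 = 0.02314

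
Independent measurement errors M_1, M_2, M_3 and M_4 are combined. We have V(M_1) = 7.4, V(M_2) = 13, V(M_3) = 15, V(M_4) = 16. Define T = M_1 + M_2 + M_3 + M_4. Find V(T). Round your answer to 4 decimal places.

51.4000

By independence, V(T) = (1)²V(M_1) + (1)²V(M_2) + (1)²V(M_3) + (1)²V(M_4)
= (1)²·7.4 + (1)²·13 + (1)²·15 + (1)²·16 = 51.4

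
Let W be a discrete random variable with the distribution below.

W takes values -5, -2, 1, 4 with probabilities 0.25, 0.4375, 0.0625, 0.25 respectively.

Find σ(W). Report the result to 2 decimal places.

E[W] = (-5)(0.25) + (-2)(0.4375) + (1)(0.0625) + (4)(0.25) = -1.0625
E[W²] = (-5)²(0.25) + (-2)²(0.4375) + (1)²(0.0625) + (4)²(0.25) = 12.0625
Var(W) = E[W²] − (E[W])² = 12.0625 − (-1.0625)² = 10.93359375
σ(W) = √10.93359375 ≈ 3.31

3.31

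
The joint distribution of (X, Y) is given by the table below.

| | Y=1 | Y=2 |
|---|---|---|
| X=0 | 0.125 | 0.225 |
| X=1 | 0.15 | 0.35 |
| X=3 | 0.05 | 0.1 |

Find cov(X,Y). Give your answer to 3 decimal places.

E[X] = 0.95,  E[Y] = 1.675
E[XY] = 1.6
cov(X,Y) = E[XY] − E[X]E[Y] = 1.6 − (0.95)(1.675) = 0.00875

0.009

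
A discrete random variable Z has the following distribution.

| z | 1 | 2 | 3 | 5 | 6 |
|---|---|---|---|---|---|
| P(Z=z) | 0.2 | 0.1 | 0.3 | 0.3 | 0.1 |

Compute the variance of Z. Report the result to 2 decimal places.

E[Z] = (1)(0.2) + (2)(0.1) + (3)(0.3) + (5)(0.3) + (6)(0.1) = 3.4
E[Z²] = (1)²(0.2) + (2)²(0.1) + (3)²(0.3) + (5)²(0.3) + (6)²(0.1) = 14.4
var(Z) = E[Z²] − (E[Z])² = 14.4 − (3.4)² = 2.84

2.84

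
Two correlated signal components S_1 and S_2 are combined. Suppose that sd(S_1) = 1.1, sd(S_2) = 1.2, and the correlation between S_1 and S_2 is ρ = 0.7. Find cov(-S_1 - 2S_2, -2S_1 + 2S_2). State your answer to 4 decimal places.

-1.4920

V(S_1) = (1.1)² = 1.21;  V(S_2) = (1.2)² = 1.44
cov(S_1,S_2) = ρ·sd(S_1)·sd(S_2) = 0.7·1.1·1.2 = 0.924
cov(-S_1 - 2S_2, -2S_1 + 2S_2) = (-1)(-2)V(S_1) + (-2)(2)V(S_2) + [(-1)(2) + (-2)(-2)]cov(S_1,S_2)
= 2·1.21 + -4·1.44 + 2·0.924 = -1.492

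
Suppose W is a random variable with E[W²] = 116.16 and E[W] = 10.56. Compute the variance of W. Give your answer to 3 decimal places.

4.646

Var(W) = 116.16 − (10.56)² = 4.6464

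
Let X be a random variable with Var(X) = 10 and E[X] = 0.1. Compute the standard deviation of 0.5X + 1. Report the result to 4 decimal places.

1.5811

Var(0.5X + 1) = (0.5)²·10 = 2.5
SD(0.5X + 1) = √2.5 ≈ 1.5811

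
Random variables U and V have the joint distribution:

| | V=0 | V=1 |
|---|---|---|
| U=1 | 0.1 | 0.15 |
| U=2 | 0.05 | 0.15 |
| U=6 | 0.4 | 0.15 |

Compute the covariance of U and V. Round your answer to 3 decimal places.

-0.428

E[U] = 3.95,  E[V] = 0.45
E[UV] = 1.35
Cov(U,V) = E[UV] − E[U]E[V] = 1.35 − (3.95)(0.45) = -0.4275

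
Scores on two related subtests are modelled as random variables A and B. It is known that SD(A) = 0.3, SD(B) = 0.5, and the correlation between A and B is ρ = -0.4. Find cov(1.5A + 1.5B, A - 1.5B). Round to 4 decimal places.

-0.3825

V(A) = (0.3)² = 0.09;  V(B) = (0.5)² = 0.25
cov(A,B) = ρ·SD(A)·SD(B) = -0.4·0.3·0.5 = -0.06
cov(1.5A + 1.5B, A - 1.5B) = (1.5)(1)V(A) + (1.5)(-1.5)V(B) + [(1.5)(-1.5) + (1.5)(1)]cov(A,B)
= 1.5·0.09 + -2.25·0.25 + -0.75·-0.06 = -0.3825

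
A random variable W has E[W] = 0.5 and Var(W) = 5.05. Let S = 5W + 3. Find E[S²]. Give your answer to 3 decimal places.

156.500

E[5W + 3] = 5·0.5 + 3 = 5.5
Var(5W + 3) = (5)²·5.05 = 126.25
E[S²] = Var(S) + (E[S])² = 126.25 + (5.5)² = 156.5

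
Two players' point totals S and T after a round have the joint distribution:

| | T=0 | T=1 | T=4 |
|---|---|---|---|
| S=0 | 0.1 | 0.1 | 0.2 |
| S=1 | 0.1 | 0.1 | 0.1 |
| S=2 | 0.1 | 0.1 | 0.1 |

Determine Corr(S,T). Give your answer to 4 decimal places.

-0.1438

E[S] = 0.9,  E[T] = 1.9
E[ST] = 1.5
Cov(S,T) = E[ST] − E[S]E[T] = 1.5 − (0.9)(1.9) = -0.21
var(S) = 0.69,  var(T) = 3.09
ρ = -0.21 / √(0.69·3.09) ≈ -0.1438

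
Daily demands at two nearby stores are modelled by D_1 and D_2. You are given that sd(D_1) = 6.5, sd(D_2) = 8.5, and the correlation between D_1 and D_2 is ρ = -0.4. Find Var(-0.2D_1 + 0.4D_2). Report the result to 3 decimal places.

16.786

Var(D_1) = (6.5)² = 42.25;  Var(D_2) = (8.5)² = 72.25
cov(D_1,D_2) = ρ·sd(D_1)·sd(D_2) = -0.4·6.5·8.5 = -22.1
Var(-0.2D_1 + 0.4D_2) = (-0.2)²·Var(D_1) + (0.4)²·Var(D_2) + 2·(-0.2)·(0.4)·cov(D_1,D_2)
= 0.04·42.25 + 0.16·72.25 + -0.16·-22.1 = 16.786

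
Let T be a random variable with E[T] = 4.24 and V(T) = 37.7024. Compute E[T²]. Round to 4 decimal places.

E[T²] = V(T) + (E[T])² = 37.7024 + (4.24)² = 55.68

55.6800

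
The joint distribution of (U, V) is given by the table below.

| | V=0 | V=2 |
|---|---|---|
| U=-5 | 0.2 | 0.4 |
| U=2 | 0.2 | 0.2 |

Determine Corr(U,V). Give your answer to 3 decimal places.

-0.167

E[U] = -2.2,  E[V] = 1.2
E[UV] = -3.2
Cov(U,V) = E[UV] − E[U]E[V] = -3.2 − (-2.2)(1.2) = -0.56
var(U) = 11.76,  var(V) = 0.96
ρ = -0.56 / √(11.76·0.96) ≈ -0.167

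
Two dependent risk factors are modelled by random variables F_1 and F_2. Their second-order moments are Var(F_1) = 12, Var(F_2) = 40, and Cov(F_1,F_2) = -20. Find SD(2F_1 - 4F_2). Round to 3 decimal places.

31.749

Var(2F_1 - 4F_2) = (2)²·Var(F_1) + (-4)²·Var(F_2) + 2·(2)·(-4)·Cov(F_1,F_2)
= 4·12 + 16·40 + -16·-20 = 1008
SD(2F_1 - 4F_2) = √1008 ≈ 31.749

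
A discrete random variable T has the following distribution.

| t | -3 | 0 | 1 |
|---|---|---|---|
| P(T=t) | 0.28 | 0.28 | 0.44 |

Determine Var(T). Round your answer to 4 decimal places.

E[T] = (-3)(0.28) + (0)(0.28) + (1)(0.44) = -0.4
E[T²] = (-3)²(0.28) + (0)²(0.28) + (1)²(0.44) = 2.96
Var(T) = E[T²] − (E[T])² = 2.96 − (-0.4)² = 2.8

2.8000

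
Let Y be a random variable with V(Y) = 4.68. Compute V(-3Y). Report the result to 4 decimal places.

42.1200

V(-3Y) = (-3)²·V(Y) = 9·4.68 = 42.12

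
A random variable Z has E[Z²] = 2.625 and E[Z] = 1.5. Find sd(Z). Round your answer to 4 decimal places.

Var(Z) = 2.625 − (1.5)² = 0.375
sd(Z) = √0.375 ≈ 0.6124

0.6124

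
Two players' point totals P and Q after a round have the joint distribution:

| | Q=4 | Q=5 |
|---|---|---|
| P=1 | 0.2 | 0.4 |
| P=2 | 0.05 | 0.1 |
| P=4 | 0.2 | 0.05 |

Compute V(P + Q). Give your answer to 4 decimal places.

1.3475

E[P] = 1.9,  E[Q] = 4.55,  E[PQ] = 8.4
V(P) = 5.2 − (1.9)² = 1.59;  V(Q) = 20.95 − (4.55)² = 0.2475
Cov(P,Q) = 8.4 − (1.9)(4.55) = -0.245
V(P + Q) = (1)²·1.59 + (1)²·0.2475 + 2·(1)·(1)·-0.245 = 1.3475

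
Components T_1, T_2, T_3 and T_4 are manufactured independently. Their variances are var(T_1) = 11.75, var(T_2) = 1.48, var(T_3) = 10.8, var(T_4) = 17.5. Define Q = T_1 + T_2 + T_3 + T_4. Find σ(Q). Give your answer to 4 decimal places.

By independence, var(Q) = (1)²var(T_1) + (1)²var(T_2) + (1)²var(T_3) + (1)²var(T_4)
= (1)²·11.75 + (1)²·1.48 + (1)²·10.8 + (1)²·17.5 = 41.53
σ(Q) = √41.53 ≈ 6.4444

6.4444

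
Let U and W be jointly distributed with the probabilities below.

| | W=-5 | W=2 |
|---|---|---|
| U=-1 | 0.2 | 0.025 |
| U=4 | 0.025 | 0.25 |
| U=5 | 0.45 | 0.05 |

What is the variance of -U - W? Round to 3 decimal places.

18.278

E[U] = 3.375,  E[W] = -2.725,  E[UW] = -8.3
Var(U) = 17.125 − (3.375)² = 5.734375;  Var(W) = 18.175 − (-2.725)² = 10.749375
Cov(U,W) = -8.3 − (3.375)(-2.725) = 0.896875
Var(-U - W) = (-1)²·5.734375 + (-1)²·10.749375 + 2·(-1)·(-1)·0.896875 = 18.2775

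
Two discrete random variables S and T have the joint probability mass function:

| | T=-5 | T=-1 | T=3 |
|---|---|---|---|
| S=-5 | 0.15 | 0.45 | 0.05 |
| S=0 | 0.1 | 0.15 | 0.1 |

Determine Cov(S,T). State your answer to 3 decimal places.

E[S] = -3.25,  E[T] = -1.4
E[ST] = 5.25
Cov(S,T) = E[ST] − E[S]E[T] = 5.25 − (-3.25)(-1.4) = 0.7

0.700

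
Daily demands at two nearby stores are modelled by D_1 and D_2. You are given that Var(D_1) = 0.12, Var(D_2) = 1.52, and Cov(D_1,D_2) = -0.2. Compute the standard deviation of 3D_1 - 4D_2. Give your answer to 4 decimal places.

5.4955

Var(3D_1 - 4D_2) = (3)²·Var(D_1) + (-4)²·Var(D_2) + 2·(3)·(-4)·Cov(D_1,D_2)
= 9·0.12 + 16·1.52 + -24·-0.2 = 30.2
SD(3D_1 - 4D_2) = √30.2 ≈ 5.4955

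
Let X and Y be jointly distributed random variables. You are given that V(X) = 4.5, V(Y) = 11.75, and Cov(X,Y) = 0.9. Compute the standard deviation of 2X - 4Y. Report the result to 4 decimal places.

V(2X - 4Y) = (2)²·V(X) + (-4)²·V(Y) + 2·(2)·(-4)·Cov(X,Y)
= 4·4.5 + 16·11.75 + -16·0.9 = 191.6
σ(2X - 4Y) = √191.6 ≈ 13.8420

13.8420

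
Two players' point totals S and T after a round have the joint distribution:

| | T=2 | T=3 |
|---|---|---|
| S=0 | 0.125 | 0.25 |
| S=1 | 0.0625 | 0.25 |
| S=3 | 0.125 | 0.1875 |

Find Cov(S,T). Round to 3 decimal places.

-0.047

E[S] = 1.25,  E[T] = 2.6875
E[ST] = 3.3125
Cov(S,T) = E[ST] − E[S]E[T] = 3.3125 − (1.25)(2.6875) = -0.046875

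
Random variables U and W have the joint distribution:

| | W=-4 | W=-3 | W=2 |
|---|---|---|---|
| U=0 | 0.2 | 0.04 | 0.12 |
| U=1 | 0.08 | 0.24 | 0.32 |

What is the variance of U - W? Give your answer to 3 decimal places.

E[U] = 0.64,  E[W] = -1.08,  E[UW] = -0.4
V(U) = 0.64 − (0.64)² = 0.2304;  V(W) = 8.76 − (-1.08)² = 7.5936
Cov(U,W) = -0.4 − (0.64)(-1.08) = 0.2912
V(U - W) = (1)²·0.2304 + (-1)²·7.5936 + 2·(1)·(-1)·0.2912 = 7.2416

7.242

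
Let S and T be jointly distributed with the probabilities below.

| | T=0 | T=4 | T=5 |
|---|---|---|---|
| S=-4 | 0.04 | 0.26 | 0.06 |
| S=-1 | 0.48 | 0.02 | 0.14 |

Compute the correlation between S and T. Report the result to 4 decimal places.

-0.5382

E[S] = -2.08,  E[T] = 2.12
E[ST] = -6.14
Cov(S,T) = E[ST] − E[S]E[T] = -6.14 − (-2.08)(2.12) = -1.7304
V(S) = 2.0736,  V(T) = 4.9856
ρ = -1.7304 / √(2.0736·4.9856) ≈ -0.5382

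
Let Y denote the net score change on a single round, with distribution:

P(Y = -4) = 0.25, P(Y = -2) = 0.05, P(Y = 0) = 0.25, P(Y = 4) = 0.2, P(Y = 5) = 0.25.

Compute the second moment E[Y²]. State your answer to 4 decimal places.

13.6500

E[Y²] = (-4)²(0.25) + (-2)²(0.05) + (0)²(0.25) + (4)²(0.2) + (5)²(0.25) = 13.65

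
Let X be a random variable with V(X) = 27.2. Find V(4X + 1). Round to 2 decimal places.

V(4X + 1) = (4)²·V(X) = 16·27.2 = 435.2

435.20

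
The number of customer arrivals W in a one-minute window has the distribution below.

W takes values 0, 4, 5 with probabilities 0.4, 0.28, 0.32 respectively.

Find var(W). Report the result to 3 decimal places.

E[W] = (0)(0.4) + (4)(0.28) + (5)(0.32) = 2.72
E[W²] = (0)²(0.4) + (4)²(0.28) + (5)²(0.32) = 12.48
var(W) = E[W²] − (E[W])² = 12.48 − (2.72)² = 5.0816

5.082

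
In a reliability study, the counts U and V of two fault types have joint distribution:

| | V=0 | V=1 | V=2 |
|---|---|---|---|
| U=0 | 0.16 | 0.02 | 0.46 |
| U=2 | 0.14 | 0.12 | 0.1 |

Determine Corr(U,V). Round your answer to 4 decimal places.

-0.3127

E[U] = 0.72,  E[V] = 1.26
E[UV] = 0.64
cov(U,V) = E[UV] − E[U]E[V] = 0.64 − (0.72)(1.26) = -0.2672
Var(U) = 0.9216,  Var(V) = 0.7924
ρ = -0.2672 / √(0.9216·0.7924) ≈ -0.3127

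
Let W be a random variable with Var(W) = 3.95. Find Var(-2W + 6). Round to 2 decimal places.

Var(-2W + 6) = (-2)²·Var(W) = 4·3.95 = 15.8

15.80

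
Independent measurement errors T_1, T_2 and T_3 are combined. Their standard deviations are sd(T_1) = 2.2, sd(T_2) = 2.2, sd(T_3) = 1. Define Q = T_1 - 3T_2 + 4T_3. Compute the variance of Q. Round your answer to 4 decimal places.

64.4000

Var(T_1) = 4.84, Var(T_2) = 4.84, Var(T_3) = 1
By independence, Var(Q) = (1)²Var(T_1) + (-3)²Var(T_2) + (4)²Var(T_3)
= (1)²·4.84 + (-3)²·4.84 + (4)²·1 = 64.4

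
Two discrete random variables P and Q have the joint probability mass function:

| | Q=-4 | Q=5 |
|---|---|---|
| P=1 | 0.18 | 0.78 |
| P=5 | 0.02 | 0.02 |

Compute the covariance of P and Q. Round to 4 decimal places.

-0.4320

E[P] = 1.16,  E[Q] = 3.2
E[PQ] = 3.28
Cov(P,Q) = E[PQ] − E[P]E[Q] = 3.28 − (1.16)(3.2) = -0.432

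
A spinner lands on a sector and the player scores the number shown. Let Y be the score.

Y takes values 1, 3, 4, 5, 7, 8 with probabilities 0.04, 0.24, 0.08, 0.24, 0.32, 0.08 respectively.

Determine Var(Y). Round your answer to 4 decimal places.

E[Y] = (1)(0.04) + (3)(0.24) + (4)(0.08) + (5)(0.24) + (7)(0.32) + (8)(0.08) = 5.16
E[Y²] = (1)²(0.04) + (3)²(0.24) + (4)²(0.08) + (5)²(0.24) + (7)²(0.32) + (8)²(0.08) = 30.28
Var(Y) = E[Y²] − (E[Y])² = 30.28 − (5.16)² = 3.6544

3.6544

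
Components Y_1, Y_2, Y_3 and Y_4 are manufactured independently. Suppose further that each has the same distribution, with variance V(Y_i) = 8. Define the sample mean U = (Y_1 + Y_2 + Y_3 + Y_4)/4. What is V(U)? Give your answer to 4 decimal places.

2.0000

By independence, V(U) = (0.25)²V(Y_1) + (0.25)²V(Y_2) + (0.25)²V(Y_3) + (0.25)²V(Y_4)
= (0.25)²·8 + (0.25)²·8 + (0.25)²·8 + (0.25)²·8 = 2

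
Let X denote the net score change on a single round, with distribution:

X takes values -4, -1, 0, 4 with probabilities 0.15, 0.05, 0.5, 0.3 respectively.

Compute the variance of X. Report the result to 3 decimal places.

6.948

E[X] = (-4)(0.15) + (-1)(0.05) + (0)(0.5) + (4)(0.3) = 0.55
E[X²] = (-4)²(0.15) + (-1)²(0.05) + (0)²(0.5) + (4)²(0.3) = 7.25
Var(X) = E[X²] − (E[X])² = 7.25 − (0.55)² = 6.9475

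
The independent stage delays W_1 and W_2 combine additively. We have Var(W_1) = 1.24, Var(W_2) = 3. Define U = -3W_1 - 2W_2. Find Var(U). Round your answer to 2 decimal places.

By independence, Var(U) = (-3)²Var(W_1) + (-2)²Var(W_2)
= (-3)²·1.24 + (-2)²·3 = 23.16

23.16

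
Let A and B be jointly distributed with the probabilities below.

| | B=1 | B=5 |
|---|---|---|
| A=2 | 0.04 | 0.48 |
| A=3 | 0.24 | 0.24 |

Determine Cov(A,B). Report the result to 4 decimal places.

E[A] = 2.48,  E[B] = 3.88
E[AB] = 9.2
Cov(A,B) = E[AB] − E[A]E[B] = 9.2 − (2.48)(3.88) = -0.4224

-0.4224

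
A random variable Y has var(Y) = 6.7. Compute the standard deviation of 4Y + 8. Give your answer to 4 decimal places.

10.3537

var(4Y + 8) = (4)²·6.7 = 107.2
sd(4Y + 8) = √107.2 ≈ 10.3537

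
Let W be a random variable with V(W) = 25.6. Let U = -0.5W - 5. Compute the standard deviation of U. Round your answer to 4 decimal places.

2.5298

V(-0.5W - 5) = (-0.5)²·25.6 = 6.4
SD(U) = √6.4 ≈ 2.5298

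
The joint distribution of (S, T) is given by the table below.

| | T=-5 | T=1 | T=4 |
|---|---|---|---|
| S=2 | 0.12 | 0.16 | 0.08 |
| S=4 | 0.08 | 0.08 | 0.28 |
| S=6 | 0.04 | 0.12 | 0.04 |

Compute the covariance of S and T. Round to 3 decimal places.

0.643

E[S] = 3.68,  E[T] = 0.76
E[ST] = 3.44
cov(S,T) = E[ST] − E[S]E[T] = 3.44 − (3.68)(0.76) = 0.6432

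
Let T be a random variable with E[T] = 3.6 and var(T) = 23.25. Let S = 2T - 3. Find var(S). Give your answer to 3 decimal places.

93.000

var(2T - 3) = (2)²·var(T) = 4·23.25 = 93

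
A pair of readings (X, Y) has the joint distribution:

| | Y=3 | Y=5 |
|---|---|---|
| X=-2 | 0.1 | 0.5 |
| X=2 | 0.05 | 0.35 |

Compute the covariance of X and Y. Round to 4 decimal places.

E[X] = -0.4,  E[Y] = 4.7
E[XY] = -1.8
cov(X,Y) = E[XY] − E[X]E[Y] = -1.8 − (-0.4)(4.7) = 0.08

0.0800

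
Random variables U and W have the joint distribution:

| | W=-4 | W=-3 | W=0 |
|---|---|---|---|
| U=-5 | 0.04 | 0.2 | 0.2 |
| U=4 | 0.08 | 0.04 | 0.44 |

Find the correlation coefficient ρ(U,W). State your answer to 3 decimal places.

0.288

E[U] = 0.04,  E[W] = -1.2
E[UW] = 2.04
Cov(U,W) = E[UW] − E[U]E[W] = 2.04 − (0.04)(-1.2) = 2.088
Var(U) = 19.9584,  Var(W) = 2.64
ρ = 2.088 / √(19.9584·2.64) ≈ 0.288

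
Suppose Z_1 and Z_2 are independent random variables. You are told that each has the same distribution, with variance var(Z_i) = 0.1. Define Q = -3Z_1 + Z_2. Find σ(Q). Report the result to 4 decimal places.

By independence, var(Q) = (-3)²var(Z_1) + (1)²var(Z_2)
= (-3)²·0.1 + (1)²·0.1 = 1
σ(Q) = √1 ≈ 1.0000

1.0000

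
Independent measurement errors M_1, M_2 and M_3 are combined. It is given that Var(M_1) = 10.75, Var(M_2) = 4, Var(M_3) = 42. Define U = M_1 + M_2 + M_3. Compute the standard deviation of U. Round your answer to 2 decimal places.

By independence, Var(U) = (1)²Var(M_1) + (1)²Var(M_2) + (1)²Var(M_3)
= (1)²·10.75 + (1)²·4 + (1)²·42 = 56.75
SD(U) = √56.75 ≈ 7.53

7.53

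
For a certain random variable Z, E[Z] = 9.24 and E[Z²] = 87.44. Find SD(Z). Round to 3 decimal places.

1.436

var(Z) = 87.44 − (9.24)² = 2.0624
SD(Z) = √2.0624 ≈ 1.436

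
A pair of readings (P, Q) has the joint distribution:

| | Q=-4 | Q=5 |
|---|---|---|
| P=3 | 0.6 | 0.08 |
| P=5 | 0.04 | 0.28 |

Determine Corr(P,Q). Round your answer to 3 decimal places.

E[P] = 3.64,  E[Q] = -0.76
E[PQ] = 0.2
cov(P,Q) = E[PQ] − E[P]E[Q] = 0.2 − (3.64)(-0.76) = 2.9664
Var(P) = 0.8704,  Var(Q) = 18.6624
ρ = 2.9664 / √(0.8704·18.6624) ≈ 0.736

0.736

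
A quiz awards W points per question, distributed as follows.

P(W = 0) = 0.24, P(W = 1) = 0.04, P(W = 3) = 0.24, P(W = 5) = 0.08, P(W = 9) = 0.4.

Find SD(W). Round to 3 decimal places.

E[W] = (0)(0.24) + (1)(0.04) + (3)(0.24) + (5)(0.08) + (9)(0.4) = 4.76
E[W²] = (0)²(0.24) + (1)²(0.04) + (3)²(0.24) + (5)²(0.08) + (9)²(0.4) = 36.6
Var(W) = E[W²] − (E[W])² = 36.6 − (4.76)² = 13.9424
SD(W) = √13.9424 ≈ 3.734

3.734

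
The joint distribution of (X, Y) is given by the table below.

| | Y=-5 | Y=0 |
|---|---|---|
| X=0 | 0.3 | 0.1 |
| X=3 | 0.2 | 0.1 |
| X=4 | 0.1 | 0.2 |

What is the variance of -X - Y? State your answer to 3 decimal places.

11.690

E[X] = 2.1,  E[Y] = -3,  E[XY] = -5
Var(X) = 7.5 − (2.1)² = 3.09;  Var(Y) = 15 − (-3)² = 6
Cov(X,Y) = -5 − (2.1)(-3) = 1.3
Var(-X - Y) = (-1)²·3.09 + (-1)²·6 + 2·(-1)·(-1)·1.3 = 11.69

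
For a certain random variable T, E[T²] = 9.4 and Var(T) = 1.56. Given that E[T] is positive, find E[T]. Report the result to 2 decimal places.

2.80

(E[T])² = E[T²] − Var(T) = 9.4 − 1.56 = 7.84
E[T] = √7.84 = 2.8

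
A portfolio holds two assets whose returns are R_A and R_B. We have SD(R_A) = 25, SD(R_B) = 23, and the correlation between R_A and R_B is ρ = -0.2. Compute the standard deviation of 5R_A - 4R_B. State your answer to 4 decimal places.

Var(R_A) = (25)² = 625;  Var(R_B) = (23)² = 529
Cov(R_A,R_B) = ρ·SD(R_A)·SD(R_B) = -0.2·25·23 = -115
Var(5R_A - 4R_B) = (5)²·Var(R_A) + (-4)²·Var(R_B) + 2·(5)·(-4)·Cov(R_A,R_B)
= 25·625 + 16·529 + -40·-115 = 28689
SD(5R_A - 4R_B) = √28689 ≈ 169.3783

169.3783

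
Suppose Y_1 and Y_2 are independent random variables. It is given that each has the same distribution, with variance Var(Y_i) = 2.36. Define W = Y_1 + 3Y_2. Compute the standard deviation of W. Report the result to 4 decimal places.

By independence, Var(W) = (1)²Var(Y_1) + (3)²Var(Y_2)
= (1)²·2.36 + (3)²·2.36 = 23.6
sd(W) = √23.6 ≈ 4.8580

4.8580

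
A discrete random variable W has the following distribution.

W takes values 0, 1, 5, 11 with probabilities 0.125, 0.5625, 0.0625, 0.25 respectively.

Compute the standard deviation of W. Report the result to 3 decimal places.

4.386

E[W] = (0)(0.125) + (1)(0.5625) + (5)(0.0625) + (11)(0.25) = 3.625
E[W²] = (0)²(0.125) + (1)²(0.5625) + (5)²(0.0625) + (11)²(0.25) = 32.375
Var(W) = E[W²] − (E[W])² = 32.375 − (3.625)² = 19.234375
σ(W) = √19.234375 ≈ 4.386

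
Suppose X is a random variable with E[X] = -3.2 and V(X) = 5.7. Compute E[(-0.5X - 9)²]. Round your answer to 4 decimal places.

56.1850

E[-0.5X - 9] = -0.5·-3.2 − 9 = -7.4
V(-0.5X - 9) = (-0.5)²·5.7 = 1.425
E[(-0.5X - 9)²] = V((-0.5X - 9)) + (E[(-0.5X - 9)])² = 1.425 + (-7.4)² = 56.185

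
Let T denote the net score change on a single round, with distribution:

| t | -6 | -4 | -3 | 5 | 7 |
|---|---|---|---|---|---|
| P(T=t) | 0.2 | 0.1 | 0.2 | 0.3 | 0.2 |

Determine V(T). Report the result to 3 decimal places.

27.410

E[T] = (-6)(0.2) + (-4)(0.1) + (-3)(0.2) + (5)(0.3) + (7)(0.2) = 0.7
E[T²] = (-6)²(0.2) + (-4)²(0.1) + (-3)²(0.2) + (5)²(0.3) + (7)²(0.2) = 27.9
V(T) = E[T²] − (E[T])² = 27.9 − (0.7)² = 27.41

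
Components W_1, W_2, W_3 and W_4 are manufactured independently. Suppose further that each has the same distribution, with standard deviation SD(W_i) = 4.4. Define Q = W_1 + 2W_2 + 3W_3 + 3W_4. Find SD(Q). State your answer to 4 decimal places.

21.1017

V(W_i) = (4.4)² = 19.36
By independence, V(Q) = (1)²V(W_1) + (2)²V(W_2) + (3)²V(W_3) + (3)²V(W_4)
= (1)²·19.36 + (2)²·19.36 + (3)²·19.36 + (3)²·19.36 = 445.28
SD(Q) = √445.28 ≈ 21.1017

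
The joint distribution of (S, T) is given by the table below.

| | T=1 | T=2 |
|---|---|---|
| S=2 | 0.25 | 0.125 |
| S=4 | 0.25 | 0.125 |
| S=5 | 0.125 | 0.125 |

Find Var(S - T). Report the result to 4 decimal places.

1.6094

E[S] = 3.5,  E[T] = 1.375,  E[ST] = 4.875
Var(S) = 13.75 − (3.5)² = 1.5;  Var(T) = 2.125 − (1.375)² = 0.234375
cov(S,T) = 4.875 − (3.5)(1.375) = 0.0625
Var(S - T) = (1)²·1.5 + (-1)²·0.234375 + 2·(1)·(-1)·0.0625 = 1.609375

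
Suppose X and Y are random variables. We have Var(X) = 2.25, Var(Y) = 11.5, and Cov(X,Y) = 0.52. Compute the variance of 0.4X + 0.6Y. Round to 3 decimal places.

Var(0.4X + 0.6Y) = (0.4)²·Var(X) + (0.6)²·Var(Y) + 2·(0.4)·(0.6)·Cov(X,Y)
= 0.16·2.25 + 0.36·11.5 + 0.48·0.52 = 4.7496

4.750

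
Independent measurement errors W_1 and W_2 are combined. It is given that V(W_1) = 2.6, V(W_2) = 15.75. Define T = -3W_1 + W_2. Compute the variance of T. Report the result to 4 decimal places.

39.1500

By independence, V(T) = (-3)²V(W_1) + (1)²V(W_2)
= (-3)²·2.6 + (1)²·15.75 = 39.15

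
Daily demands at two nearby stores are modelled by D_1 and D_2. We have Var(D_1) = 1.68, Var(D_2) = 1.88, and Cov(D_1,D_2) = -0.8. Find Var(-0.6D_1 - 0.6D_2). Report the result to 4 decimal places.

0.7056

Var(-0.6D_1 - 0.6D_2) = (-0.6)²·Var(D_1) + (-0.6)²·Var(D_2) + 2·(-0.6)·(-0.6)·Cov(D_1,D_2)
= 0.36·1.68 + 0.36·1.88 + 0.72·-0.8 = 0.7056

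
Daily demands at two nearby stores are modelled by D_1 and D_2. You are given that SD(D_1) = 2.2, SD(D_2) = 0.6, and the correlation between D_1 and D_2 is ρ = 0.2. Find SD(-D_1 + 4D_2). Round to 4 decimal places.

2.9134

V(D_1) = (2.2)² = 4.84;  V(D_2) = (0.6)² = 0.36
cov(D_1,D_2) = ρ·SD(D_1)·SD(D_2) = 0.2·2.2·0.6 = 0.264
V(-D_1 + 4D_2) = (-1)²·V(D_1) + (4)²·V(D_2) + 2·(-1)·(4)·cov(D_1,D_2)
= 1·4.84 + 16·0.36 + -8·0.264 = 8.488
SD(-D_1 + 4D_2) = √8.488 ≈ 2.9134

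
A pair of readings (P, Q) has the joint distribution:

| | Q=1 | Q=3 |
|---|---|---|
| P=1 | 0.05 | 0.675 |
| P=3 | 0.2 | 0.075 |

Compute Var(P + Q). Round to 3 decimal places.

E[P] = 1.55,  E[Q] = 2.5,  E[PQ] = 3.35
Var(P) = 3.2 − (1.55)² = 0.7975;  Var(Q) = 7 − (2.5)² = 0.75
Cov(P,Q) = 3.35 − (1.55)(2.5) = -0.525
Var(P + Q) = (1)²·0.7975 + (1)²·0.75 + 2·(1)·(1)·-0.525 = 0.4975

0.498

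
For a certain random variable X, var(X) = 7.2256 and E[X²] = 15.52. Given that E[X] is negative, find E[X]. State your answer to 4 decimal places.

-2.8800

(E[X])² = E[X²] − var(X) = 15.52 − 7.2256 = 8.2944
E[X] = −√8.2944 = -2.88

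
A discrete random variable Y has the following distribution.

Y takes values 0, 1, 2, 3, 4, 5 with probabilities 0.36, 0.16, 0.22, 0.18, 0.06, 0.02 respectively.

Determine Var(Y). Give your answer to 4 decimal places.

1.9296

E[Y] = (0)(0.36) + (1)(0.16) + (2)(0.22) + (3)(0.18) + (4)(0.06) + (5)(0.02) = 1.48
E[Y²] = (0)²(0.36) + (1)²(0.16) + (2)²(0.22) + (3)²(0.18) + (4)²(0.06) + (5)²(0.02) = 4.12
Var(Y) = E[Y²] − (E[Y])² = 4.12 − (1.48)² = 1.9296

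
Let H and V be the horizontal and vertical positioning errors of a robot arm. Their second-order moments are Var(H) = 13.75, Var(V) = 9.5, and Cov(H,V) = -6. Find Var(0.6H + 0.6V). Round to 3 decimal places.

Var(0.6H + 0.6V) = (0.6)²·Var(H) + (0.6)²·Var(V) + 2·(0.6)·(0.6)·Cov(H,V)
= 0.36·13.75 + 0.36·9.5 + 0.72·-6 = 4.05

4.050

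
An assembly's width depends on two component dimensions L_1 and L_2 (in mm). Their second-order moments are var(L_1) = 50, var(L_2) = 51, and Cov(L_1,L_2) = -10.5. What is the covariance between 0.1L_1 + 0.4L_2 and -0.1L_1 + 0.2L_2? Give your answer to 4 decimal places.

3.7900

Cov(0.1L_1 + 0.4L_2, -0.1L_1 + 0.2L_2) = (0.1)(-0.1)var(L_1) + (0.4)(0.2)var(L_2) + [(0.1)(0.2) + (0.4)(-0.1)]Cov(L_1,L_2)
= -0.01·50 + 0.08·51 + -0.02·-10.5 = 3.79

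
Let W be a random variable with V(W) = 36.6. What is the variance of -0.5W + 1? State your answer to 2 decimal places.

V(-0.5W + 1) = (-0.5)²·V(W) = 0.25·36.6 = 9.15

9.15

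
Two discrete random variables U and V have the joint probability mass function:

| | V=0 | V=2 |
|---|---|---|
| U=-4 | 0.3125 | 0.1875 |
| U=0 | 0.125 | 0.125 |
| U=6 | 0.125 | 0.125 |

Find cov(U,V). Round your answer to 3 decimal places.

0.438

E[U] = -0.5,  E[V] = 0.875
E[UV] = 0
cov(U,V) = E[UV] − E[U]E[V] = 0 − (-0.5)(0.875) = 0.4375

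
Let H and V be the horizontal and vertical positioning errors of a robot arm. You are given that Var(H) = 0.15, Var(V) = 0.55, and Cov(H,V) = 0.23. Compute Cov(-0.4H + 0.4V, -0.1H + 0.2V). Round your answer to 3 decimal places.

0.022

Cov(-0.4H + 0.4V, -0.1H + 0.2V) = (-0.4)(-0.1)Var(H) + (0.4)(0.2)Var(V) + [(-0.4)(0.2) + (0.4)(-0.1)]Cov(H,V)
= 0.04·0.15 + 0.08·0.55 + -0.12·0.23 = 0.0224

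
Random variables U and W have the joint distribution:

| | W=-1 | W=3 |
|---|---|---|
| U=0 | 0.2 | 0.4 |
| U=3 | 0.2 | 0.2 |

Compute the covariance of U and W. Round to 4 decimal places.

-0.4800

E[U] = 1.2,  E[W] = 1.4
E[UW] = 1.2
cov(U,W) = E[UW] − E[U]E[W] = 1.2 − (1.2)(1.4) = -0.48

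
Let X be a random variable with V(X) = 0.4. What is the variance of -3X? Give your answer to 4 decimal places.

V(-3X) = (-3)²·V(X) = 9·0.4 = 3.6

3.6000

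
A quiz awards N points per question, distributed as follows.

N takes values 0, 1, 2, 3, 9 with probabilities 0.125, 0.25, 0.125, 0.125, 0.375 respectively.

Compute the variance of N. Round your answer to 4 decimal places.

E[N] = (0)(0.125) + (1)(0.25) + (2)(0.125) + (3)(0.125) + (9)(0.375) = 4.25
E[N²] = (0)²(0.125) + (1)²(0.25) + (2)²(0.125) + (3)²(0.125) + (9)²(0.375) = 32.25
Var(N) = E[N²] − (E[N])² = 32.25 − (4.25)² = 14.1875

14.1875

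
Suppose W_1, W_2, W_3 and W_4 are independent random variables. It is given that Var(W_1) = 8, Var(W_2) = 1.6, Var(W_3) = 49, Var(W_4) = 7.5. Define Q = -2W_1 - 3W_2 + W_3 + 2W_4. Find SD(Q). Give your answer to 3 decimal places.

By independence, Var(Q) = (-2)²Var(W_1) + (-3)²Var(W_2) + (1)²Var(W_3) + (2)²Var(W_4)
= (-2)²·8 + (-3)²·1.6 + (1)²·49 + (2)²·7.5 = 125.4
SD(Q) = √125.4 ≈ 11.198

11.198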